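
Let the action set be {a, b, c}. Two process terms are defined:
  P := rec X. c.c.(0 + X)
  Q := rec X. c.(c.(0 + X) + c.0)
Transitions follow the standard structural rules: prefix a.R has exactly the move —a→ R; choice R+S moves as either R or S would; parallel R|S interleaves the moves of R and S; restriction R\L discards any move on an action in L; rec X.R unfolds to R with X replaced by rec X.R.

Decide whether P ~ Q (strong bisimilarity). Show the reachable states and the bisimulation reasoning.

P ≁ Q

P's transition system — 3 states:
  p0 = rec X. c.c.(0 + X) :: ··c··> p1
  p1 = c.(0 + (rec X. c.c.(0 + X))) :: ··c··> p2
  p2 = 0 + (rec X. c.c.(0 + X)) :: ··c··> p1
Q's transition system — 4 states:
  q0 = rec X. c.(c.(0 + X) + c.0) :: ··c··> q1
  q1 = c.(0 + (rec X. c.(c.(0 + X) + c.0))) + c.0 :: ··c··> q2, ··c··> q3
  q2 = 0 :: stopped
  q3 = 0 + (rec X. c.(c.(0 + X) + c.0)) :: ··c··> q1
Bisimilarity quotient blocks:
  B0 = {p0, p1, p2}
  B1 = {q0, q3}
  B2 = {q1}
  B3 = {q2}
p0 ∈ B0, q0 ∈ B1 → different blocks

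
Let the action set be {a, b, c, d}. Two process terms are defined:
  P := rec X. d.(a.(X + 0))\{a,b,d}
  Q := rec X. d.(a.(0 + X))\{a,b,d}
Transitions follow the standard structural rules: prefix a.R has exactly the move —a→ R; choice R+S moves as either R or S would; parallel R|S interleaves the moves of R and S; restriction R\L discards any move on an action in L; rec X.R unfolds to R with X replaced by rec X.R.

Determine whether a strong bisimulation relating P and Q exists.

bisimilar

P's transition system — 2 states:
  s0 = rec X. d.(a.(X + 0))\{a,b,d} → ··d··> s1
  s1 = (a.((rec X. d.(a.(X + 0))\{a,b,d}) + 0))\{a,b,d} → ∅
Q's transition system — 2 states:
  t0 = rec X. d.(a.(0 + X))\{a,b,d} → ··d··> t1
  t1 = (a.(0 + (rec X. d.(a.(0 + X))\{a,b,d})))\{a,b,d} → ∅
Partition-refinement fixed point:
  B0 = {s0, t0}
  B1 = {s1, t1}
s0 ∈ B0, t0 ∈ B0 → same block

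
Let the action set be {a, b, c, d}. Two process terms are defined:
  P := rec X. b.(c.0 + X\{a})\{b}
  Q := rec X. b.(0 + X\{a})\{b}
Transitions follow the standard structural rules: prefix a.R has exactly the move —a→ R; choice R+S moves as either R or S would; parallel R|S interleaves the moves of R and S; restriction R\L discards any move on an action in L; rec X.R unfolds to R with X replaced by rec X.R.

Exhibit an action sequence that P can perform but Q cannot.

bc

Reachable graph of P (3 states):
  m0 = rec X. b.(c.0 + X\{a})\{b} :: --b--▸ m1
  m1 = (c.0 + (rec X. b.(c.0 + X\{a})\{b})\{a})\{b} :: --c--▸ m2
  m2 = 0\{b} :: stopped
Reachable graph of Q (2 states):
  n0 = rec X. b.(0 + X\{a})\{b} :: --b--▸ n1
  n1 = (0 + (rec X. b.(0 + X\{a})\{b})\{a})\{b} :: stopped
Trace ⟨bc⟩ through P, begin at {m0}:
  step 1 (b): {m1}
  step 2 (c): {m2}
  — P admits the full trace.
Trace ⟨bc⟩ through Q, begin at {n0}:
  step 1 (b): {n1}
  step 2 (c): ∅  — Q cannot continue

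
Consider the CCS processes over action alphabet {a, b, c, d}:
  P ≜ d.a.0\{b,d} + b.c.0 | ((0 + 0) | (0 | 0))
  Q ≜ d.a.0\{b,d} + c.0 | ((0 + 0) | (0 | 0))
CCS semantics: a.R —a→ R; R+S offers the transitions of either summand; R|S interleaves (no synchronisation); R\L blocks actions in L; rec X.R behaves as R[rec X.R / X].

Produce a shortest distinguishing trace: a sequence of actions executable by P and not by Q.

P's transition system — 5 states:
  p0 = d.a.0\{b,d} + b.c.0 | ((0 + 0) | (0 | 0)) → =b=> p1, =d=> p2
  p1 = c.0 | ((0 + 0) | (0 | 0)) → =c=> p3
  p2 = a.0\{b,d} → =a=> p4
  p3 = 0 | ((0 + 0) | (0 | 0)) → ·
  p4 = 0\{b,d} → ·
Q's transition system — 4 states:
  q0 = d.a.0\{b,d} + c.0 | ((0 + 0) | (0 | 0)) → =c=> q1, =d=> q2
  q1 = 0 | ((0 + 0) | (0 | 0)) → ·
  q2 = a.0\{b,d} → =a=> q3
  q3 = 0\{b,d} → ·
Trace ⟨b⟩ through P, begin at {p0}:
  after b @ step 1: {p1}
  P completes σ.
Trace ⟨b⟩ through Q, begin at {q0}:
  after b @ step 1: no successor for Q

b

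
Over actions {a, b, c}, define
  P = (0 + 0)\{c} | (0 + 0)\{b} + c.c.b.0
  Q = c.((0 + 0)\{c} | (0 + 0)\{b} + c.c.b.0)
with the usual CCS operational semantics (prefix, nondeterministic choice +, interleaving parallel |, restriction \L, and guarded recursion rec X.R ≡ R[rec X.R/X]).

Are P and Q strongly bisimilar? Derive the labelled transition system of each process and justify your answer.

LTS(P): 4 reachable states
  u0 = (0 + 0)\{c} | (0 + 0)\{b} + c.c.b.0 | -c-> u1
  u1 = c.b.0 | -c-> u2
  u2 = b.0 | -b-> u3
  u3 = 0 | (no moves)
LTS(Q): 5 reachable states
  v0 = c.((0 + 0)\{c} | (0 + 0)\{b} + c.c.b.0) | -c-> v1
  v1 = (0 + 0)\{c} | (0 + 0)\{b} + c.c.b.0 | -c-> v2
  v2 = c.b.0 | -c-> v3
  v3 = b.0 | -b-> v4
  v4 = 0 | (no moves)
Bisimilarity quotient blocks:
  B0 = {u0, v1}
  B1 = {u1, v2}
  B2 = {u2, v3}
  B3 = {u3, v4}
  B4 = {v0}
u0 ∈ B0, v0 ∈ B4 → different blocks

NO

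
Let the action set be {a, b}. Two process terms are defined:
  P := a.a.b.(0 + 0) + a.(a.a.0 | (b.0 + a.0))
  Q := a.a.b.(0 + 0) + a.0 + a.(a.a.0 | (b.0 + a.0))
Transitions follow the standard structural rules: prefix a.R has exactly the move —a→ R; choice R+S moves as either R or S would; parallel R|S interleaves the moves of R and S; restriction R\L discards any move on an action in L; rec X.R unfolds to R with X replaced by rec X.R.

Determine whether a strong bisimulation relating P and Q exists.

P ≁ Q

Reachable graph of P (10 states):
  m0 = a.a.b.(0 + 0) + a.(a.a.0 | (b.0 + a.0)) ⊢ =a=> m1, =a=> m2
  m1 = a.a.0 | (b.0 + a.0) ⊢ =a=> m3, =a=> m4, =b=> m4
  m2 = a.b.(0 + 0) ⊢ =a=> m5
  m3 = a.0 | (b.0 + a.0) ⊢ =a=> m6, =a=> m7, =b=> m7
  m4 = a.a.0 | 0 ⊢ =a=> m7
  m5 = b.(0 + 0) ⊢ =b=> m8
  m6 = 0 | (b.0 + a.0) ⊢ =a=> m9, =b=> m9
  m7 = a.0 | 0 ⊢ =a=> m9
  m8 = 0 + 0 ⊢ deadlocked
  m9 = 0 | 0 ⊢ deadlocked
Reachable graph of Q (11 states):
  n0 = a.a.b.(0 + 0) + a.0 + a.(a.a.0 | (b.0 + a.0)) ⊢ =a=> n1, =a=> n2, =a=> n3
  n1 = 0 ⊢ deadlocked
  n2 = a.a.0 | (b.0 + a.0) ⊢ =a=> n4, =a=> n5, =b=> n5
  n3 = a.b.(0 + 0) ⊢ =a=> n6
  n4 = a.0 | (b.0 + a.0) ⊢ =a=> n7, =a=> n8, =b=> n8
  n5 = a.a.0 | 0 ⊢ =a=> n8
  n6 = b.(0 + 0) ⊢ =b=> n9
  n7 = 0 | (b.0 + a.0) ⊢ =a=> n10, =b=> n10
  n8 = a.0 | 0 ⊢ =a=> n10
  n9 = 0 + 0 ⊢ deadlocked
  n10 = 0 | 0 ⊢ deadlocked
Bisimilarity quotient blocks:
  B0 = {m0}
  B1 = {m1, n2}
  B2 = {m3, n4}
  B3 = {m6, n7}
  B4 = {m8, m9, n1, n10, n9}
  B5 = {m7, n8}
  B6 = {m4, n5}
  B7 = {m2, n3}
  B8 = {m5, n6}
  B9 = {n0}
m0 ∈ B0, n0 ∈ B9 → different blocks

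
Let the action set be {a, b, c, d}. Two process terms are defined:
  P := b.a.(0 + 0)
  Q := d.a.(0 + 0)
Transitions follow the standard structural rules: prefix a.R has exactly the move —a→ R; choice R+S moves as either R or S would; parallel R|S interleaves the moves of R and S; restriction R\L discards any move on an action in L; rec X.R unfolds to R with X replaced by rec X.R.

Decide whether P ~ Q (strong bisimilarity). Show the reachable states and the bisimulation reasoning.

P's transition system — 3 states:
  p0 = b.a.(0 + 0) ⊢ --b--▸ p1
  p1 = a.(0 + 0) ⊢ --a--▸ p2
  p2 = 0 + 0 ⊢ deadlocked
Q's transition system — 3 states:
  q0 = d.a.(0 + 0) ⊢ --d--▸ q1
  q1 = a.(0 + 0) ⊢ --a--▸ q2
  q2 = 0 + 0 ⊢ deadlocked
Partition-refinement fixed point:
  B0 = {p0}
  B1 = {p1, q1}
  B2 = {p2, q2}
  B3 = {q0}
p0 ∈ B0, q0 ∈ B3 → different blocks

NO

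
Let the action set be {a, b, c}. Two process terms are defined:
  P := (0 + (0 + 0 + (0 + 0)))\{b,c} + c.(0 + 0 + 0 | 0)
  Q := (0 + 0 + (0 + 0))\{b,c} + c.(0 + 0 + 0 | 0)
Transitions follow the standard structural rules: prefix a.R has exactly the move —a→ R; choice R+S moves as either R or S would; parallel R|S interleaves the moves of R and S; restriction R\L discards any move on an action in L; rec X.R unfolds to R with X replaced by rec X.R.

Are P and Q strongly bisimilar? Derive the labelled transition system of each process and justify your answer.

YES

P's transition system — 2 states:
  p0 = (0 + (0 + 0 + (0 + 0)))\{b,c} + c.(0 + 0 + 0 | 0) :: —c→ p1
  p1 = 0 + 0 + 0 | 0 :: deadlocked
Q's transition system — 2 states:
  q0 = (0 + 0 + (0 + 0))\{b,c} + c.(0 + 0 + 0 | 0) :: —c→ q1
  q1 = 0 + 0 + 0 | 0 :: deadlocked
Bisimilarity quotient blocks:
  B0 = {p0, q0}
  B1 = {p1, q1}
p0 ∈ B0, q0 ∈ B0 → same block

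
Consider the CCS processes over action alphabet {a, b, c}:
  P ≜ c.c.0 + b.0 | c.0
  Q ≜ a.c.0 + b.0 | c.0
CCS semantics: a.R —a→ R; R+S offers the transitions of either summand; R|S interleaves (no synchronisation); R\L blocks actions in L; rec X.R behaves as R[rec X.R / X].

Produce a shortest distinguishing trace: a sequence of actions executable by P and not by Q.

cc

Reachable graph of P (6 states):
  m0 = c.c.0 + b.0 | c.0 ⊢ --b--▸ m1, --c--▸ m2, --c--▸ m3
  m1 = 0 | c.0 ⊢ --c--▸ m4
  m2 = b.0 | 0 ⊢ --b--▸ m4
  m3 = c.0 ⊢ --c--▸ m5
  m4 = 0 | 0 ⊢ (no moves)
  m5 = 0 ⊢ (no moves)
Reachable graph of Q (6 states):
  n0 = a.c.0 + b.0 | c.0 ⊢ --a--▸ n1, --b--▸ n2, --c--▸ n3
  n1 = c.0 ⊢ --c--▸ n4
  n2 = 0 | c.0 ⊢ --c--▸ n5
  n3 = b.0 | 0 ⊢ --b--▸ n5
  n4 = 0 ⊢ (no moves)
  n5 = 0 | 0 ⊢ (no moves)
Trace ⟨cc⟩ through P, begin at {m0}:
  after c @ step 1: {m2, m3}
  after c @ step 2: {m5}
  — P admits the full trace.
Trace ⟨cc⟩ through Q, begin at {n0}:
  after c @ step 1: {n3}
  after c @ step 2: no successor for Q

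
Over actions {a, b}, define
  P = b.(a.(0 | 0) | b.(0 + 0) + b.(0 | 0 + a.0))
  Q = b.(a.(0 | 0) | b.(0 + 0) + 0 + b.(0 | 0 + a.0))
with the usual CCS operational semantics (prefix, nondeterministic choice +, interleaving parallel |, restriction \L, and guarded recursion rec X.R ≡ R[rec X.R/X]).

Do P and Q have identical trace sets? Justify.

traces(P) = traces(Q)

Reachable graph of P (7 states):
  s0 = b.(a.(0 | 0) | b.(0 + 0) + b.(0 | 0 + a.0)) has moves —b→ s1
  s1 = a.(0 | 0) | b.(0 + 0) + b.(0 | 0 + a.0) has moves —a→ s2, —b→ s3, —b→ s4
  s2 = 0 | 0 | b.(0 + 0) has moves —b→ s5
  s3 = 0 | 0 + a.0 has moves —a→ s6
  s4 = a.(0 | 0) | (0 + 0) has moves —a→ s5
  s5 = 0 | 0 | (0 + 0) has moves stopped
  s6 = 0 has moves stopped
Reachable graph of Q (7 states):
  t0 = b.(a.(0 | 0) | b.(0 + 0) + 0 + b.(0 | 0 + a.0)) has moves —b→ t1
  t1 = a.(0 | 0) | b.(0 + 0) + 0 + b.(0 | 0 + a.0) has moves —a→ t2, —b→ t3, —b→ t4
  t2 = 0 | 0 | b.(0 + 0) has moves —b→ t5
  t3 = 0 | 0 + a.0 has moves —a→ t6
  t4 = a.(0 | 0) | (0 + 0) has moves —a→ t5
  t5 = 0 | 0 | (0 + 0) has moves stopped
  t6 = 0 has moves stopped
Partition-refinement fixed point:
  B0 = {s0, t0}
  B1 = {s1, t1}
  B2 = {s3, s4, t3, t4}
  B3 = {s5, s6, t5, t6}
  B4 = {s2, t2}
s0 ∈ B0, t0 ∈ B0 → same block
Bisimilar ⇒ trace-equivalent.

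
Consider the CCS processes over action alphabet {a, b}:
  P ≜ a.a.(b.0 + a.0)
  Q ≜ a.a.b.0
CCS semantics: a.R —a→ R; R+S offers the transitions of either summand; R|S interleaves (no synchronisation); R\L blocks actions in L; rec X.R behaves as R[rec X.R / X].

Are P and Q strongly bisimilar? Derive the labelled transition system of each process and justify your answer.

P ≁ Q

P's transition system — 4 states:
  s0 = a.a.(b.0 + a.0) ⊢ ··a··> s1
  s1 = a.(b.0 + a.0) ⊢ ··a··> s2
  s2 = b.0 + a.0 ⊢ ··a··> s3, ··b··> s3
  s3 = 0 ⊢ ∅
Q's transition system — 4 states:
  t0 = a.a.b.0 ⊢ ··a··> t1
  t1 = a.b.0 ⊢ ··a··> t2
  t2 = b.0 ⊢ ··b··> t3
  t3 = 0 ⊢ ∅
Bisimilarity quotient blocks:
  B0 = {s0}
  B1 = {s1}
  B2 = {s2}
  B3 = {s3, t3}
  B4 = {t0}
  B5 = {t1}
  B6 = {t2}
s0 ∈ B0, t0 ∈ B4 → different blocks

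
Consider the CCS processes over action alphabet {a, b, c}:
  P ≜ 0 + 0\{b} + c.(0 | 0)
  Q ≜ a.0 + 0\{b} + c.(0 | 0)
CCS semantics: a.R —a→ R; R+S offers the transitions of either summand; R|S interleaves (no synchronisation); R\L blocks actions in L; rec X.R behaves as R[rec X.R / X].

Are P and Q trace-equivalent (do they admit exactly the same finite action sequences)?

traces(P) ≠ traces(Q) — witness ⟨a⟩

LTS(P): 2 reachable states
  m0 = 0 + 0\{b} + c.(0 | 0) :: -c-> m1
  m1 = 0 | 0 :: deadlocked
LTS(Q): 3 reachable states
  n0 = a.0 + 0\{b} + c.(0 | 0) :: -a-> n1, -c-> n2
  n1 = 0 :: deadlocked
  n2 = 0 | 0 :: deadlocked
Executing a from Q (initial set {n0}):
  after a @ step 1: {n1}
  Q completes σ.
Executing a from P (initial set {m0}):
  after a @ step 1: ∅  — P cannot continue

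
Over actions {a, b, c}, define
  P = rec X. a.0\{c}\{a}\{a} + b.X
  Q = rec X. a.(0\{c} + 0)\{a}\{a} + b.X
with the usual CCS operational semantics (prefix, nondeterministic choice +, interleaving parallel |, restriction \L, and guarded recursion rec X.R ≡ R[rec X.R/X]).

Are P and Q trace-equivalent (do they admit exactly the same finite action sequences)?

Reachable graph of P (2 states):
  p0 = rec X. a.0\{c}\{a}\{a} + b.X | =a=> p1, =b=> p0
  p1 = 0\{c}\{a}\{a} | deadlocked
Reachable graph of Q (2 states):
  q0 = rec X. a.(0\{c} + 0)\{a}\{a} + b.X | =a=> q1, =b=> q0
  q1 = (0\{c} + 0)\{a}\{a} | deadlocked
Bisimilarity quotient blocks:
  B0 = {p0, q0}
  B1 = {p1, q1}
p0 ∈ B0, q0 ∈ B0 → same block
Bisimilar ⇒ trace-equivalent.

traces(P) = traces(Q)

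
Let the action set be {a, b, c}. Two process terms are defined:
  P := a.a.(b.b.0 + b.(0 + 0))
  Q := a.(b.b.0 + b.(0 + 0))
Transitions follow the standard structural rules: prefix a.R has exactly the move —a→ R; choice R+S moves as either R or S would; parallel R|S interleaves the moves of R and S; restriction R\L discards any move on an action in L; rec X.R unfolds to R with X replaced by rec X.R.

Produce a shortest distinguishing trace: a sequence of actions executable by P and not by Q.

aa

LTS(P): 6 reachable states
  s0 = a.a.(b.b.0 + b.(0 + 0)) ⊢ =a=> s1
  s1 = a.(b.b.0 + b.(0 + 0)) ⊢ =a=> s2
  s2 = b.b.0 + b.(0 + 0) ⊢ =b=> s3, =b=> s4
  s3 = 0 + 0 ⊢ ∅
  s4 = b.0 ⊢ =b=> s5
  s5 = 0 ⊢ ∅
LTS(Q): 5 reachable states
  t0 = a.(b.b.0 + b.(0 + 0)) ⊢ =a=> t1
  t1 = b.b.0 + b.(0 + 0) ⊢ =b=> t2, =b=> t3
  t2 = 0 + 0 ⊢ ∅
  t3 = b.0 ⊢ =b=> t4
  t4 = 0 ⊢ ∅
Run σ = ⟨aa⟩ on P: start {s0}
  step 1 (a): {s1}
  step 2 (a): {s2}
  ✓ P
Run σ = ⟨aa⟩ on Q: start {t0}
  step 1 (a): {t1}
  step 2 (a): no successor for Q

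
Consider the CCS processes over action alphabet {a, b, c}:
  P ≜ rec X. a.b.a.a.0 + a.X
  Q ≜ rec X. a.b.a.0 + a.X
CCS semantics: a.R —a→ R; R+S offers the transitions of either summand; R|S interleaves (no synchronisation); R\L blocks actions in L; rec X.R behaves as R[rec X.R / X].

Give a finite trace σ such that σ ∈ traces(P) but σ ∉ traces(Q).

Reachable graph of P (5 states):
  m0 = rec X. a.b.a.a.0 + a.X :: =a=> m0, =a=> m1
  m1 = b.a.a.0 :: =b=> m2
  m2 = a.a.0 :: =a=> m3
  m3 = a.0 :: =a=> m4
  m4 = 0 :: deadlocked
Reachable graph of Q (4 states):
  n0 = rec X. a.b.a.0 + a.X :: =a=> n0, =a=> n1
  n1 = b.a.0 :: =b=> n2
  n2 = a.0 :: =a=> n3
  n3 = 0 :: deadlocked
Executing abaa from P (initial set {m0}):
  [1] a ⇒ {m0, m1}
  [2] b ⇒ {m2}
  [3] a ⇒ {m3}
  [4] a ⇒ {m4}
  P completes σ.
Executing abaa from Q (initial set {n0}):
  [1] a ⇒ {n0, n1}
  [2] b ⇒ {n2}
  [3] a ⇒ {n3}
  [4] a ⇒ no successor for Q

abaa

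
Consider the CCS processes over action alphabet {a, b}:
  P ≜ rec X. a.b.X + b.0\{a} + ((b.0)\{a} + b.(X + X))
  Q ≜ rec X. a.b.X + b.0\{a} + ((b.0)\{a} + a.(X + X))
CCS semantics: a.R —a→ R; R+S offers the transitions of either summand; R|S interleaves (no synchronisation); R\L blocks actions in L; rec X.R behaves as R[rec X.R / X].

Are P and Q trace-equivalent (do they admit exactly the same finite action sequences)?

traces(P) ≠ traces(Q) — witness ⟨ba⟩

Reachable graph of P (4 states):
  p0 = rec X. a.b.X + b.0\{a} + ((b.0)\{a} + b.(X + X)) → --a--▸ p1, --b--▸ p2, --b--▸ p3
  p1 = b.(rec X. a.b.X + b.0\{a} + ((b.0)\{a} + b.(X + X))) → --b--▸ p0
  p2 = (rec X. a.b.X + b.0\{a} + ((b.0)\{a} + b.(X + X))) + (rec X. a.b.X + b.0\{a} + ((b.0)\{a} + b.(X + X))) → --a--▸ p1, --b--▸ p2, --b--▸ p3
  p3 = 0\{a} → ∅
Reachable graph of Q (4 states):
  q0 = rec X. a.b.X + b.0\{a} + ((b.0)\{a} + a.(X + X)) → --a--▸ q1, --a--▸ q2, --b--▸ q3
  q1 = (rec X. a.b.X + b.0\{a} + ((b.0)\{a} + a.(X + X))) + (rec X. a.b.X + b.0\{a} + ((b.0)\{a} + a.(X + X))) → --a--▸ q1, --a--▸ q2, --b--▸ q3
  q2 = b.(rec X. a.b.X + b.0\{a} + ((b.0)\{a} + a.(X + X))) → --b--▸ q0
  q3 = 0\{a} → ∅
Executing ba from P (initial set {p0}):
  after b @ step 1: {p2, p3}
  after a @ step 2: {p1}
  P completes σ.
Executing ba from Q (initial set {q0}):
  after b @ step 1: {q3}
  after a @ step 2: no successor for Q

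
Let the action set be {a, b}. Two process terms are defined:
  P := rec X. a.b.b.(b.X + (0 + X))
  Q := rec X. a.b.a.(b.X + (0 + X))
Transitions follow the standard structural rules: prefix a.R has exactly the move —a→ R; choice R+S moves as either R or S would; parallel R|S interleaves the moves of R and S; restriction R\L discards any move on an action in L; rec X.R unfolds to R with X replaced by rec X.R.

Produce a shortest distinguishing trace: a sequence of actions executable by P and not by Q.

abb

LTS(P): 4 reachable states
  u0 = rec X. a.b.b.(b.X + (0 + X)) has moves =a=> u1
  u1 = b.b.(b.(rec X. a.b.b.(b.X + (0 + X))) + (0 + (rec X. a.b.b.(b.X + (0 + X))))) has moves =b=> u2
  u2 = b.(b.(rec X. a.b.b.(b.X + (0 + X))) + (0 + (rec X. a.b.b.(b.X + (0 + X))))) has moves =b=> u3
  u3 = b.(rec X. a.b.b.(b.X + (0 + X))) + (0 + (rec X. a.b.b.(b.X + (0 + X)))) has moves =a=> u1, =b=> u0
LTS(Q): 4 reachable states
  v0 = rec X. a.b.a.(b.X + (0 + X)) has moves =a=> v1
  v1 = b.a.(b.(rec X. a.b.a.(b.X + (0 + X))) + (0 + (rec X. a.b.a.(b.X + (0 + X))))) has moves =b=> v2
  v2 = a.(b.(rec X. a.b.a.(b.X + (0 + X))) + (0 + (rec X. a.b.a.(b.X + (0 + X))))) has moves =a=> v3
  v3 = b.(rec X. a.b.a.(b.X + (0 + X))) + (0 + (rec X. a.b.a.(b.X + (0 + X)))) has moves =a=> v1, =b=> v0
Trace ⟨abb⟩ through P, begin at {u0}:
  after a @ step 1: {u1}
  after b @ step 2: {u2}
  after b @ step 3: {u3}
  ✓ P
Trace ⟨abb⟩ through Q, begin at {v0}:
  after a @ step 1: {v1}
  after b @ step 2: {v2}
  after b @ step 3: ∅  — Q cannot continue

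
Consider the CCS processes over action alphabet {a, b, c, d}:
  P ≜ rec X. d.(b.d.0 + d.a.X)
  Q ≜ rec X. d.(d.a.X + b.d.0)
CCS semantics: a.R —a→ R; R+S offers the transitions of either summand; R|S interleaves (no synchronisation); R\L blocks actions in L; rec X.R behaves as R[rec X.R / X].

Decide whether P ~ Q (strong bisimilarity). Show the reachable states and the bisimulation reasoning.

bisimilar

LTS(P): 5 reachable states
  s0 = rec X. d.(b.d.0 + d.a.X) | -d-> s1
  s1 = b.d.0 + d.a.(rec X. d.(b.d.0 + d.a.X)) | -b-> s2, -d-> s3
  s2 = d.0 | -d-> s4
  s3 = a.(rec X. d.(b.d.0 + d.a.X)) | -a-> s0
  s4 = 0 | ∅
LTS(Q): 5 reachable states
  t0 = rec X. d.(d.a.X + b.d.0) | -d-> t1
  t1 = d.a.(rec X. d.(d.a.X + b.d.0)) + b.d.0 | -b-> t2, -d-> t3
  t2 = d.0 | -d-> t4
  t3 = a.(rec X. d.(d.a.X + b.d.0)) | -a-> t0
  t4 = 0 | ∅
Coarsest stable partition (strong bisimilarity classes):
  B0 = {s0, t0}
  B1 = {s1, t1}
  B2 = {s2, t2}
  B3 = {s4, t4}
  B4 = {s3, t3}
s0 ∈ B0, t0 ∈ B0 → same block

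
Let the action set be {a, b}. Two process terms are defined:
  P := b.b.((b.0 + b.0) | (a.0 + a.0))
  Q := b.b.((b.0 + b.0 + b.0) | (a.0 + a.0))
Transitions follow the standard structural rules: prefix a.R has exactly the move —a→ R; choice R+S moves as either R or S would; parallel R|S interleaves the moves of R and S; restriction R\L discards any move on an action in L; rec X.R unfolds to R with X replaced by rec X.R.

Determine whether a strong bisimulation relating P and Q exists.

LTS(P): 6 reachable states
  s0 = b.b.((b.0 + b.0) | (a.0 + a.0)) has moves --b--▸ s1
  s1 = b.((b.0 + b.0) | (a.0 + a.0)) has moves --b--▸ s2
  s2 = (b.0 + b.0) | (a.0 + a.0) has moves --a--▸ s3, --b--▸ s4
  s3 = (b.0 + b.0) | 0 has moves --b--▸ s5
  s4 = 0 | (a.0 + a.0) has moves --a--▸ s5
  s5 = 0 | 0 has moves ∅
LTS(Q): 6 reachable states
  t0 = b.b.((b.0 + b.0 + b.0) | (a.0 + a.0)) has moves --b--▸ t1
  t1 = b.((b.0 + b.0 + b.0) | (a.0 + a.0)) has moves --b--▸ t2
  t2 = (b.0 + b.0 + b.0) | (a.0 + a.0) has moves --a--▸ t3, --b--▸ t4
  t3 = (b.0 + b.0 + b.0) | 0 has moves --b--▸ t5
  t4 = 0 | (a.0 + a.0) has moves --a--▸ t5
  t5 = 0 | 0 has moves ∅
Bisimilarity quotient blocks:
  B0 = {s0, t0}
  B1 = {s1, t1}
  B2 = {s2, t2}
  B3 = {s4, t4}
  B4 = {s5, t5}
  B5 = {s3, t3}
s0 ∈ B0, t0 ∈ B0 → same block

P ~ Q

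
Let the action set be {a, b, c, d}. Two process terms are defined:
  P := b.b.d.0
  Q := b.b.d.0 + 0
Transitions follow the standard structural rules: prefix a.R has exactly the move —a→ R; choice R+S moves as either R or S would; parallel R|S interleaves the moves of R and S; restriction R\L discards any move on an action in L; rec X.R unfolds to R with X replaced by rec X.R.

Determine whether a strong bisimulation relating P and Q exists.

Reachable graph of P (4 states):
  u0 = b.b.d.0 | =b=> u1
  u1 = b.d.0 | =b=> u2
  u2 = d.0 | =d=> u3
  u3 = 0 | ·
Reachable graph of Q (4 states):
  v0 = b.b.d.0 + 0 | =b=> v1
  v1 = b.d.0 | =b=> v2
  v2 = d.0 | =d=> v3
  v3 = 0 | ·
Coarsest stable partition (strong bisimilarity classes):
  B0 = {u0, v0}
  B1 = {u1, v1}
  B2 = {u2, v2}
  B3 = {u3, v3}
u0 ∈ B0, v0 ∈ B0 → same block

P ~ Q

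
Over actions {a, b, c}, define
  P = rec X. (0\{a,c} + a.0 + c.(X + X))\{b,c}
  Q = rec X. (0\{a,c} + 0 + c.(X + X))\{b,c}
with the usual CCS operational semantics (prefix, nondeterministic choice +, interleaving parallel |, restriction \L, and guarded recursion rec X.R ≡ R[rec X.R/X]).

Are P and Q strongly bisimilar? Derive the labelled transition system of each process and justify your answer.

Reachable graph of P (2 states):
  m0 = rec X. (0\{a,c} + a.0 + c.(X + X))\{b,c} | -a-> m1
  m1 = 0\{b,c} | stopped
Reachable graph of Q (1 states):
  n0 = rec X. (0\{a,c} + 0 + c.(X + X))\{b,c} | stopped
Bisimilarity quotient blocks:
  B0 = {m0}
  B1 = {m1, n0}
m0 ∈ B0, n0 ∈ B1 → different blocks

NO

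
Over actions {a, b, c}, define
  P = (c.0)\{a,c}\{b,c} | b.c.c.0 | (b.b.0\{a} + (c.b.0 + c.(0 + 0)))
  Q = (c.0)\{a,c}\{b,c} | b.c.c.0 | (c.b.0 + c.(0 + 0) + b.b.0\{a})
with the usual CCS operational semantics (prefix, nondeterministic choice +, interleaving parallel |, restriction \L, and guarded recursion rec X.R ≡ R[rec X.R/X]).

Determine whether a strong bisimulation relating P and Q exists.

YES

Reachable graph of P (24 states):
  s0 = (c.0)\{a,c}\{b,c} | b.c.c.0 | (b.b.0\{a} + (c.b.0 + c.(0 + 0))) has moves --b--▸ s1, --b--▸ s2, --c--▸ s3, --c--▸ s4
  s1 = (c.0)\{a,c}\{b,c} | b.c.c.0 | b.0\{a} has moves --b--▸ s5, --b--▸ s6
  s2 = (c.0)\{a,c}\{b,c} | c.c.0 | (b.b.0\{a} + (c.b.0 + c.(0 + 0))) has moves --b--▸ s6, --c--▸ s7, --c--▸ s8, --c--▸ s9
  s3 = (c.0)\{a,c}\{b,c} | b.c.c.0 | (0 + 0) has moves --b--▸ s8
  s4 = (c.0)\{a,c}\{b,c} | b.c.c.0 | b.0 has moves --b--▸ s10, --b--▸ s9
  s5 = (c.0)\{a,c}\{b,c} | b.c.c.0 | 0\{a} has moves --b--▸ s11
  s6 = (c.0)\{a,c}\{b,c} | c.c.0 | b.0\{a} has moves --b--▸ s11, --c--▸ s12
  s7 = (c.0)\{a,c}\{b,c} | c.0 | (b.b.0\{a} + (c.b.0 + c.(0 + 0))) has moves --b--▸ s12, --c--▸ s13, --c--▸ s14, --c--▸ s15
  s8 = (c.0)\{a,c}\{b,c} | c.c.0 | (0 + 0) has moves --c--▸ s14
  s9 = (c.0)\{a,c}\{b,c} | c.c.0 | b.0 has moves --b--▸ s16, --c--▸ s15
  s10 = (c.0)\{a,c}\{b,c} | b.c.c.0 | 0 has moves --b--▸ s16
  s11 = (c.0)\{a,c}\{b,c} | c.c.0 | 0\{a} has moves --c--▸ s17
  s12 = (c.0)\{a,c}\{b,c} | c.0 | b.0\{a} has moves --b--▸ s17, --c--▸ s18
  s13 = (c.0)\{a,c}\{b,c} | 0 | (b.b.0\{a} + (c.b.0 + c.(0 + 0))) has moves --b--▸ s18, --c--▸ s19, --c--▸ s20
  s14 = (c.0)\{a,c}\{b,c} | c.0 | (0 + 0) has moves --c--▸ s19
  s15 = (c.0)\{a,c}\{b,c} | c.0 | b.0 has moves --b--▸ s21, --c--▸ s20
  s16 = (c.0)\{a,c}\{b,c} | c.c.0 | 0 has moves --c--▸ s21
  s17 = (c.0)\{a,c}\{b,c} | c.0 | 0\{a} has moves --c--▸ s22
  s18 = (c.0)\{a,c}\{b,c} | 0 | b.0\{a} has moves --b--▸ s22
  s19 = (c.0)\{a,c}\{b,c} | 0 | (0 + 0) has moves ·
  s20 = (c.0)\{a,c}\{b,c} | 0 | b.0 has moves --b--▸ s23
  s21 = (c.0)\{a,c}\{b,c} | c.0 | 0 has moves --c--▸ s23
  s22 = (c.0)\{a,c}\{b,c} | 0 | 0\{a} has moves ·
  s23 = (c.0)\{a,c}\{b,c} | 0 | 0 has moves ·
Reachable graph of Q (24 states):
  t0 = (c.0)\{a,c}\{b,c} | b.c.c.0 | (c.b.0 + c.(0 + 0) + b.b.0\{a}) has moves --b--▸ t1, --b--▸ t2, --c--▸ t3, --c--▸ t4
  t1 = (c.0)\{a,c}\{b,c} | b.c.c.0 | b.0\{a} has moves --b--▸ t5, --b--▸ t6
  t2 = (c.0)\{a,c}\{b,c} | c.c.0 | (c.b.0 + c.(0 + 0) + b.b.0\{a}) has moves --b--▸ t6, --c--▸ t7, --c--▸ t8, --c--▸ t9
  t3 = (c.0)\{a,c}\{b,c} | b.c.c.0 | (0 + 0) has moves --b--▸ t8
  t4 = (c.0)\{a,c}\{b,c} | b.c.c.0 | b.0 has moves --b--▸ t10, --b--▸ t9
  t5 = (c.0)\{a,c}\{b,c} | b.c.c.0 | 0\{a} has moves --b--▸ t11
  t6 = (c.0)\{a,c}\{b,c} | c.c.0 | b.0\{a} has moves --b--▸ t11, --c--▸ t12
  t7 = (c.0)\{a,c}\{b,c} | c.0 | (c.b.0 + c.(0 + 0) + b.b.0\{a}) has moves --b--▸ t12, --c--▸ t13, --c--▸ t14, --c--▸ t15
  t8 = (c.0)\{a,c}\{b,c} | c.c.0 | (0 + 0) has moves --c--▸ t14
  t9 = (c.0)\{a,c}\{b,c} | c.c.0 | b.0 has moves --b--▸ t16, --c--▸ t15
  t10 = (c.0)\{a,c}\{b,c} | b.c.c.0 | 0 has moves --b--▸ t16
  t11 = (c.0)\{a,c}\{b,c} | c.c.0 | 0\{a} has moves --c--▸ t17
  t12 = (c.0)\{a,c}\{b,c} | c.0 | b.0\{a} has moves --b--▸ t17, --c--▸ t18
  t13 = (c.0)\{a,c}\{b,c} | 0 | (c.b.0 + c.(0 + 0) + b.b.0\{a}) has moves --b--▸ t18, --c--▸ t19, --c--▸ t20
  t14 = (c.0)\{a,c}\{b,c} | c.0 | (0 + 0) has moves --c--▸ t19
  t15 = (c.0)\{a,c}\{b,c} | c.0 | b.0 has moves --b--▸ t21, --c--▸ t20
  t16 = (c.0)\{a,c}\{b,c} | c.c.0 | 0 has moves --c--▸ t21
  t17 = (c.0)\{a,c}\{b,c} | c.0 | 0\{a} has moves --c--▸ t22
  t18 = (c.0)\{a,c}\{b,c} | 0 | b.0\{a} has moves --b--▸ t22
  t19 = (c.0)\{a,c}\{b,c} | 0 | (0 + 0) has moves ·
  t20 = (c.0)\{a,c}\{b,c} | 0 | b.0 has moves --b--▸ t23
  t21 = (c.0)\{a,c}\{b,c} | c.0 | 0 has moves --c--▸ t23
  t22 = (c.0)\{a,c}\{b,c} | 0 | 0\{a} has moves ·
  t23 = (c.0)\{a,c}\{b,c} | 0 | 0 has moves ·
Bisimilarity quotient blocks:
  B0 = {s0, t0}
  B1 = {s2, t2}
  B2 = {s11, s16, s8, t11, t16, t8}
  B3 = {s14, s17, s21, t14, t17, t21}
  B4 = {s19, s22, s23, t19, t22, t23}
  B5 = {s6, s9, t6, t9}
  B6 = {s12, s15, t12, t15}
  B7 = {s18, s20, t18, t20}
  B8 = {s7, t7}
  B9 = {s13, t13}
  B10 = {s10, s3, s5, t10, t3, t5}
  B11 = {s1, s4, t1, t4}
s0 ∈ B0, t0 ∈ B0 → same block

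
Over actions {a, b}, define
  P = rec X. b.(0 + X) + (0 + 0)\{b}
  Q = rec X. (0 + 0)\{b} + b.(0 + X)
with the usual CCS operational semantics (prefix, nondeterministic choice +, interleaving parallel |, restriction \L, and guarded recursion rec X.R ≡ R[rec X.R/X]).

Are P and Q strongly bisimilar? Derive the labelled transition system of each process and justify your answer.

P's transition system — 2 states:
  m0 = rec X. b.(0 + X) + (0 + 0)\{b} has moves =b=> m1
  m1 = 0 + (rec X. b.(0 + X) + (0 + 0)\{b}) has moves =b=> m1
Q's transition system — 2 states:
  n0 = rec X. (0 + 0)\{b} + b.(0 + X) has moves =b=> n1
  n1 = 0 + (rec X. (0 + 0)\{b} + b.(0 + X)) has moves =b=> n1
Coarsest stable partition (strong bisimilarity classes):
  B0 = {m0, m1, n0, n1}
m0 ∈ B0, n0 ∈ B0 → same block

bisimilar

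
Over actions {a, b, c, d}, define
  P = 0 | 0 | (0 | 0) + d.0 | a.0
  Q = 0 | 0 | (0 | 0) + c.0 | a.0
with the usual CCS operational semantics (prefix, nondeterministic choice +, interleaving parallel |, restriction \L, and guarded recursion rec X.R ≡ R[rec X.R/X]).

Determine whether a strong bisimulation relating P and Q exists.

NO

P's transition system — 4 states:
  u0 = 0 | 0 | (0 | 0) + d.0 | a.0 ⊢ ··a··> u1, ··d··> u2
  u1 = d.0 | 0 ⊢ ··d··> u3
  u2 = 0 | a.0 ⊢ ··a··> u3
  u3 = 0 | 0 ⊢ deadlocked
Q's transition system — 4 states:
  v0 = 0 | 0 | (0 | 0) + c.0 | a.0 ⊢ ··a··> v1, ··c··> v2
  v1 = c.0 | 0 ⊢ ··c··> v3
  v2 = 0 | a.0 ⊢ ··a··> v3
  v3 = 0 | 0 ⊢ deadlocked
Bisimilarity quotient blocks:
  B0 = {u0}
  B1 = {u2, v2}
  B2 = {u3, v3}
  B3 = {u1}
  B4 = {v0}
  B5 = {v1}
u0 ∈ B0, v0 ∈ B4 → different blocks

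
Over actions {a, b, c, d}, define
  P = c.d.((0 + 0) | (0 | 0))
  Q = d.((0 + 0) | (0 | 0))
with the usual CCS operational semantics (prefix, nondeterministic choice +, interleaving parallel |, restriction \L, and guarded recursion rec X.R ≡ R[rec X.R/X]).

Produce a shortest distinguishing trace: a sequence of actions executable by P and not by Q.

c

P's transition system — 3 states:
  m0 = c.d.((0 + 0) | (0 | 0)) has moves -c-> m1
  m1 = d.((0 + 0) | (0 | 0)) has moves -d-> m2
  m2 = (0 + 0) | (0 | 0) has moves (no moves)
Q's transition system — 2 states:
  n0 = d.((0 + 0) | (0 | 0)) has moves -d-> n1
  n1 = (0 + 0) | (0 | 0) has moves (no moves)
Executing c from P (initial set {m0}):
  after c @ step 1: {m1}
  ✓ P
Executing c from Q (initial set {n0}):
  after c @ step 1: ∅ (Q stuck)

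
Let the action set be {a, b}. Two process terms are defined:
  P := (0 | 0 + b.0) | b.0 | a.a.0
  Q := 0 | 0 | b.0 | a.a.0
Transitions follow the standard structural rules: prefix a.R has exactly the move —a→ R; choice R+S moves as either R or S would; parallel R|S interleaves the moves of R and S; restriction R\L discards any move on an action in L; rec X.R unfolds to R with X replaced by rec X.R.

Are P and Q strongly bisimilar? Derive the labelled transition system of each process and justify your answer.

not bisimilar

Reachable graph of P (12 states):
  p0 = (0 | 0 + b.0) | b.0 | a.a.0 | -a-> p1, -b-> p2, -b-> p3
  p1 = (0 | 0 + b.0) | b.0 | a.0 | -a-> p4, -b-> p5, -b-> p6
  p2 = (0 | 0 + b.0) | 0 | a.a.0 | -a-> p5, -b-> p7
  p3 = 0 | b.0 | a.a.0 | -a-> p6, -b-> p7
  p4 = (0 | 0 + b.0) | b.0 | 0 | -b-> p8, -b-> p9
  p5 = (0 | 0 + b.0) | 0 | a.0 | -a-> p8, -b-> p10
  p6 = 0 | b.0 | a.0 | -a-> p9, -b-> p10
  p7 = 0 | 0 | a.a.0 | -a-> p10
  p8 = (0 | 0 + b.0) | 0 | 0 | -b-> p11
  p9 = 0 | b.0 | 0 | -b-> p11
  p10 = 0 | 0 | a.0 | -a-> p11
  p11 = 0 | 0 | 0 | ·
Reachable graph of Q (6 states):
  q0 = 0 | 0 | b.0 | a.a.0 | -a-> q1, -b-> q2
  q1 = 0 | 0 | b.0 | a.0 | -a-> q3, -b-> q4
  q2 = 0 | 0 | 0 | a.a.0 | -a-> q4
  q3 = 0 | 0 | b.0 | 0 | -b-> q5
  q4 = 0 | 0 | 0 | a.0 | -a-> q5
  q5 = 0 | 0 | 0 | 0 | ·
Bisimilarity quotient blocks:
  B0 = {p0}
  B1 = {p1}
  B2 = {p5, p6, q1}
  B3 = {p10, q4}
  B4 = {p11, q5}
  B5 = {p8, p9, q3}
  B6 = {p4}
  B7 = {p2, p3, q0}
  B8 = {p7, q2}
p0 ∈ B0, q0 ∈ B7 → different blocks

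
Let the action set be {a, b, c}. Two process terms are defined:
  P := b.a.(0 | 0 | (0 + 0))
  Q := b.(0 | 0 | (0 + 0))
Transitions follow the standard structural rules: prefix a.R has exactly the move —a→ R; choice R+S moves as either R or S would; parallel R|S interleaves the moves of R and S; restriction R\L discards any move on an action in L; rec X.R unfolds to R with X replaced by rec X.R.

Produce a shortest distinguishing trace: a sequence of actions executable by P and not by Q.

ba

LTS(P): 3 reachable states
  s0 = b.a.(0 | 0 | (0 + 0)) | --b--▸ s1
  s1 = a.(0 | 0 | (0 + 0)) | --a--▸ s2
  s2 = 0 | 0 | (0 + 0) | deadlocked
LTS(Q): 2 reachable states
  t0 = b.(0 | 0 | (0 + 0)) | --b--▸ t1
  t1 = 0 | 0 | (0 + 0) | deadlocked
Trace ⟨ba⟩ through P, begin at {s0}:
  [1] b ⇒ {s1}
  [2] a ⇒ {s2}
  P completes σ.
Trace ⟨ba⟩ through Q, begin at {t0}:
  [1] b ⇒ {t1}
  [2] a ⇒ ∅ (Q stuck)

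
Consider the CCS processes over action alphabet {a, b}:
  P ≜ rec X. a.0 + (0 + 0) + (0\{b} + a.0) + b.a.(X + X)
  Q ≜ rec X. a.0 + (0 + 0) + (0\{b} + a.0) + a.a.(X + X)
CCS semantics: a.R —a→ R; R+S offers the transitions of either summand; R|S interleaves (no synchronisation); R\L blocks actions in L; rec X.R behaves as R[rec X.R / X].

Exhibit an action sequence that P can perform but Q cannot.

b

Reachable graph of P (4 states):
  m0 = rec X. a.0 + (0 + 0) + (0\{b} + a.0) + b.a.(X + X) has moves --a--▸ m1, --b--▸ m2
  m1 = 0 has moves ·
  m2 = a.((rec X. a.0 + (0 + 0) + (0\{b} + a.0) + b.a.(X + X)) + (rec X. a.0 + (0 + 0) + (0\{b} + a.0) + b.a.(X + X))) has moves --a--▸ m3
  m3 = (rec X. a.0 + (0 + 0) + (0\{b} + a.0) + b.a.(X + X)) + (rec X. a.0 + (0 + 0) + (0\{b} + a.0) + b.a.(X + X)) has moves --a--▸ m1, --b--▸ m2
Reachable graph of Q (4 states):
  n0 = rec X. a.0 + (0 + 0) + (0\{b} + a.0) + a.a.(X + X) has moves --a--▸ n1, --a--▸ n2
  n1 = 0 has moves ·
  n2 = a.((rec X. a.0 + (0 + 0) + (0\{b} + a.0) + a.a.(X + X)) + (rec X. a.0 + (0 + 0) + (0\{b} + a.0) + a.a.(X + X))) has moves --a--▸ n3
  n3 = (rec X. a.0 + (0 + 0) + (0\{b} + a.0) + a.a.(X + X)) + (rec X. a.0 + (0 + 0) + (0\{b} + a.0) + a.a.(X + X)) has moves --a--▸ n1, --a--▸ n2
Run σ = ⟨b⟩ on P: start {m0}
  after b @ step 1: {m2}
  P completes σ.
Run σ = ⟨b⟩ on Q: start {n0}
  after b @ step 1: ∅  — Q cannot continue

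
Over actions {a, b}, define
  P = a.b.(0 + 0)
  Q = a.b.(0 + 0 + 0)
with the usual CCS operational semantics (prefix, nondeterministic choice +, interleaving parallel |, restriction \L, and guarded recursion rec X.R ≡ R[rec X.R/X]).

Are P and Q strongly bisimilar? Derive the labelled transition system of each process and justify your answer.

P ~ Q

P's transition system — 3 states:
  m0 = a.b.(0 + 0) → --a--▸ m1
  m1 = b.(0 + 0) → --b--▸ m2
  m2 = 0 + 0 → ∅
Q's transition system — 3 states:
  n0 = a.b.(0 + 0 + 0) → --a--▸ n1
  n1 = b.(0 + 0 + 0) → --b--▸ n2
  n2 = 0 + 0 + 0 → ∅
Bisimilarity quotient blocks:
  B0 = {m0, n0}
  B1 = {m1, n1}
  B2 = {m2, n2}
m0 ∈ B0, n0 ∈ B0 → same block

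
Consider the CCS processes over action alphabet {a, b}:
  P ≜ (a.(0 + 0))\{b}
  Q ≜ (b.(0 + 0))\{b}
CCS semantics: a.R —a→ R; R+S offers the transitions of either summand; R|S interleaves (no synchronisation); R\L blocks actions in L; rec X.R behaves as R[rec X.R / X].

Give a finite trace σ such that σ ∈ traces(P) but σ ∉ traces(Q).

LTS(P): 2 reachable states
  u0 = (a.(0 + 0))\{b} → -a-> u1
  u1 = (0 + 0)\{b} → ·
LTS(Q): 1 reachable states
  v0 = (b.(0 + 0))\{b} → ·
Run σ = ⟨a⟩ on P: start {u0}
  [1] a ⇒ {u1}
  — P admits the full trace.
Run σ = ⟨a⟩ on Q: start {v0}
  [1] a ⇒ ∅  — Q cannot continue

a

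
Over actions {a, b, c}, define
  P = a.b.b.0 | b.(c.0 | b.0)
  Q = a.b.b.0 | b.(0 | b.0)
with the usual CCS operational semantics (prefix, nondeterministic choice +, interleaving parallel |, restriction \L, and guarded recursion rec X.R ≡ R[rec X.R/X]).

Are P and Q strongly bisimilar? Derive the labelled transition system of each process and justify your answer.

not bisimilar

P's transition system — 20 states:
  m0 = a.b.b.0 | b.(c.0 | b.0) → ··a··> m1, ··b··> m2
  m1 = b.b.0 | b.(c.0 | b.0) → ··b··> m3, ··b··> m4
  m2 = a.b.b.0 | (c.0 | b.0) → ··a··> m4, ··b··> m5, ··c··> m6
  m3 = b.0 | b.(c.0 | b.0) → ··b··> m7, ··b··> m8
  m4 = b.b.0 | (c.0 | b.0) → ··b··> m8, ··b··> m9, ··c··> m10
  m5 = a.b.b.0 | (c.0 | 0) → ··a··> m9, ··c··> m11
  m6 = a.b.b.0 | (0 | b.0) → ··a··> m10, ··b··> m11
  m7 = 0 | b.(c.0 | b.0) → ··b··> m12
  m8 = b.0 | (c.0 | b.0) → ··b··> m12, ··b··> m13, ··c··> m14
  m9 = b.b.0 | (c.0 | 0) → ··b··> m13, ··c··> m15
  m10 = b.b.0 | (0 | b.0) → ··b··> m14, ··b··> m15
  m11 = a.b.b.0 | (0 | 0) → ··a··> m15
  m12 = 0 | (c.0 | b.0) → ··b··> m16, ··c··> m17
  m13 = b.0 | (c.0 | 0) → ··b··> m16, ··c··> m18
  m14 = b.0 | (0 | b.0) → ··b··> m17, ··b··> m18
  m15 = b.b.0 | (0 | 0) → ··b··> m18
  m16 = 0 | (c.0 | 0) → ··c··> m19
  m17 = 0 | (0 | b.0) → ··b··> m19
  m18 = b.0 | (0 | 0) → ··b··> m19
  m19 = 0 | (0 | 0) → deadlocked
Q's transition system — 12 states:
  n0 = a.b.b.0 | b.(0 | b.0) → ··a··> n1, ··b··> n2
  n1 = b.b.0 | b.(0 | b.0) → ··b··> n3, ··b··> n4
  n2 = a.b.b.0 | (0 | b.0) → ··a··> n4, ··b··> n5
  n3 = b.0 | b.(0 | b.0) → ··b··> n6, ··b··> n7
  n4 = b.b.0 | (0 | b.0) → ··b··> n7, ··b··> n8
  n5 = a.b.b.0 | (0 | 0) → ··a··> n8
  n6 = 0 | b.(0 | b.0) → ··b··> n9
  n7 = b.0 | (0 | b.0) → ··b··> n10, ··b··> n9
  n8 = b.b.0 | (0 | 0) → ··b··> n10
  n9 = 0 | (0 | b.0) → ··b··> n11
  n10 = b.0 | (0 | 0) → ··b··> n11
  n11 = 0 | (0 | 0) → deadlocked
Partition-refinement fixed point:
  B0 = {m0}
  B1 = {m1}
  B2 = {m4}
  B3 = {m8, m9}
  B4 = {m14, m15, n6, n7, n8}
  B5 = {m17, m18, n10, n9}
  B6 = {m19, n11}
  B7 = {m12, m13}
  B8 = {m16}
  B9 = {m10, n3, n4}
  B10 = {m3}
  B11 = {m7}
  B12 = {m2}
  B13 = {m6, n2}
  B14 = {m11, n5}
  B15 = {m5}
  B16 = {n0}
  B17 = {n1}
m0 ∈ B0, n0 ∈ B16 → different blocks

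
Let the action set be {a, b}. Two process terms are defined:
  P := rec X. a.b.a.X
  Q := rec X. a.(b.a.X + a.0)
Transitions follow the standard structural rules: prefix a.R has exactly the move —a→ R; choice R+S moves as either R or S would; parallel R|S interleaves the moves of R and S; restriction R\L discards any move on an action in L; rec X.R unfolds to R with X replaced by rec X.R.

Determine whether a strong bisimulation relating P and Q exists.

LTS(P): 3 reachable states
  u0 = rec X. a.b.a.X :: --a--▸ u1
  u1 = b.a.(rec X. a.b.a.X) :: --b--▸ u2
  u2 = a.(rec X. a.b.a.X) :: --a--▸ u0
LTS(Q): 4 reachable states
  v0 = rec X. a.(b.a.X + a.0) :: --a--▸ v1
  v1 = b.a.(rec X. a.(b.a.X + a.0)) + a.0 :: --a--▸ v2, --b--▸ v3
  v2 = 0 :: ∅
  v3 = a.(rec X. a.(b.a.X + a.0)) :: --a--▸ v0
Coarsest stable partition (strong bisimilarity classes):
  B0 = {u0}
  B1 = {u1}
  B2 = {u2}
  B3 = {v0}
  B4 = {v1}
  B5 = {v3}
  B6 = {v2}
u0 ∈ B0, v0 ∈ B3 → different blocks

not bisimilar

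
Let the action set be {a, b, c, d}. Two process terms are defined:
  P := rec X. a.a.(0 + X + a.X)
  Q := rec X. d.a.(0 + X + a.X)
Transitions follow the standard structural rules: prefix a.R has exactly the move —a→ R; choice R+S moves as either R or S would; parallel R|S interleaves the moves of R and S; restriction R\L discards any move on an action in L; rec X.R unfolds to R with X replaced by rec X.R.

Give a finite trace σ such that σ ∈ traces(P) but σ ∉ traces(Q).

a

Reachable graph of P (3 states):
  p0 = rec X. a.a.(0 + X + a.X) ⊢ --a--▸ p1
  p1 = a.(0 + (rec X. a.a.(0 + X + a.X)) + a.(rec X. a.a.(0 + X + a.X))) ⊢ --a--▸ p2
  p2 = 0 + (rec X. a.a.(0 + X + a.X)) + a.(rec X. a.a.(0 + X + a.X)) ⊢ --a--▸ p0, --a--▸ p1
Reachable graph of Q (3 states):
  q0 = rec X. d.a.(0 + X + a.X) ⊢ --d--▸ q1
  q1 = a.(0 + (rec X. d.a.(0 + X + a.X)) + a.(rec X. d.a.(0 + X + a.X))) ⊢ --a--▸ q2
  q2 = 0 + (rec X. d.a.(0 + X + a.X)) + a.(rec X. d.a.(0 + X + a.X)) ⊢ --a--▸ q0, --d--▸ q1
Executing a from P (initial set {p0}):
  after a @ step 1: {p1}
  P completes σ.
Executing a from Q (initial set {q0}):
  after a @ step 1: ∅  — Q cannot continue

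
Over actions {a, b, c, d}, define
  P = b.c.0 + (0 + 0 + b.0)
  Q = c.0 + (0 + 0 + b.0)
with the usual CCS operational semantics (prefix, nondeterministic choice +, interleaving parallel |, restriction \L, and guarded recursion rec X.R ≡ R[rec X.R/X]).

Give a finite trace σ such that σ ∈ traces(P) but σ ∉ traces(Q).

bc

LTS(P): 3 reachable states
  u0 = b.c.0 + (0 + 0 + b.0) ⊢ -b-> u1, -b-> u2
  u1 = 0 ⊢ ·
  u2 = c.0 ⊢ -c-> u1
LTS(Q): 2 reachable states
  v0 = c.0 + (0 + 0 + b.0) ⊢ -b-> v1, -c-> v1
  v1 = 0 ⊢ ·
Trace ⟨bc⟩ through P, begin at {u0}:
  [1] b ⇒ {u1, u2}
  [2] c ⇒ {u1}
  P completes σ.
Trace ⟨bc⟩ through Q, begin at {v0}:
  [1] b ⇒ {v1}
  [2] c ⇒ ∅ (Q stuck)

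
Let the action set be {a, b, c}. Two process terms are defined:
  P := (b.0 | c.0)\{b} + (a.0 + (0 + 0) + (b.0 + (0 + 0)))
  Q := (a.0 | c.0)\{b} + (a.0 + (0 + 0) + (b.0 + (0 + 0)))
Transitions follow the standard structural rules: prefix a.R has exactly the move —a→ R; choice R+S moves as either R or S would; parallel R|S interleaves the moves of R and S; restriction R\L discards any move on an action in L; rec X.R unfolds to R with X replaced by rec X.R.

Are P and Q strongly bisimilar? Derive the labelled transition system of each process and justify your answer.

P ≁ Q

P's transition system — 3 states:
  s0 = (b.0 | c.0)\{b} + (a.0 + (0 + 0) + (b.0 + (0 + 0))) ⊢ —a→ s1, —b→ s1, —c→ s2
  s1 = 0 ⊢ stopped
  s2 = (b.0 | 0)\{b} ⊢ stopped
Q's transition system — 5 states:
  t0 = (a.0 | c.0)\{b} + (a.0 + (0 + 0) + (b.0 + (0 + 0))) ⊢ —a→ t1, —a→ t2, —b→ t2, —c→ t3
  t1 = (0 | c.0)\{b} ⊢ —c→ t4
  t2 = 0 ⊢ stopped
  t3 = (a.0 | 0)\{b} ⊢ —a→ t4
  t4 = (0 | 0)\{b} ⊢ stopped
Bisimilarity quotient blocks:
  B0 = {s0}
  B1 = {s1, s2, t2, t4}
  B2 = {t0}
  B3 = {t3}
  B4 = {t1}
s0 ∈ B0, t0 ∈ B2 → different blocks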